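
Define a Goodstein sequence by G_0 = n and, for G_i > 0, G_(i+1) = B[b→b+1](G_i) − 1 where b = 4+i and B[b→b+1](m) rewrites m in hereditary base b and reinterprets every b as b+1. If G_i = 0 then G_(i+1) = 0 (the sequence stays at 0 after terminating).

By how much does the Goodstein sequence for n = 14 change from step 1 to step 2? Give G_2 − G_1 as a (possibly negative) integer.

i=0: 14 = 3·4 + 2 (b=4); 4→5: 3·5 + 2 = 17; 17−1 = 16
i=1: 16 = 3·5 + 1 (b=5); 5→6: 3·6 + 1 = 19; 19−1 = 18

2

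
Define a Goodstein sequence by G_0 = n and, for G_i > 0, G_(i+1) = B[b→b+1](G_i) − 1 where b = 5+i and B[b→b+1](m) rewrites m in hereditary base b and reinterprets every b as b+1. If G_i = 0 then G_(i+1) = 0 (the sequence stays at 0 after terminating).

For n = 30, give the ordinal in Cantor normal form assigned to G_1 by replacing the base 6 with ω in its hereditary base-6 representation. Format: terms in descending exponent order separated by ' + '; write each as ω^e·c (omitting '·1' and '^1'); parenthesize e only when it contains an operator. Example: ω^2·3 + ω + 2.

ω^2 + 5

[0] 30 ≡ 5^2 + 5 (base 5). Lift 6: 42. −1: 41.
[1] 41 ≡ 6^2 + 5 (base 6). Lift 7: 54. −1: 53.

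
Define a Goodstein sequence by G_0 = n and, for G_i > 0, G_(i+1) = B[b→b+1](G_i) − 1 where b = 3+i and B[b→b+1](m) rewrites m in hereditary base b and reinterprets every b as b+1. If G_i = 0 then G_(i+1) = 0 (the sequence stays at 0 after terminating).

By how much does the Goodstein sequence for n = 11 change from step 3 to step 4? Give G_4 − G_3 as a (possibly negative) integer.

4

11 —HB3→ 3^2 + 2 —bump→ 4^2 + 2 = 18 —(−1)→ 17
17 —HB4→ 4^2 + 1 —bump→ 5^2 + 1 = 26 —(−1)→ 25
25 —HB5→ 5^2 —bump→ 6^2 = 36 —(−1)→ 35
35 —HB6→ 5·6 + 5 —bump→ 5·7 + 5 = 40 —(−1)→ 39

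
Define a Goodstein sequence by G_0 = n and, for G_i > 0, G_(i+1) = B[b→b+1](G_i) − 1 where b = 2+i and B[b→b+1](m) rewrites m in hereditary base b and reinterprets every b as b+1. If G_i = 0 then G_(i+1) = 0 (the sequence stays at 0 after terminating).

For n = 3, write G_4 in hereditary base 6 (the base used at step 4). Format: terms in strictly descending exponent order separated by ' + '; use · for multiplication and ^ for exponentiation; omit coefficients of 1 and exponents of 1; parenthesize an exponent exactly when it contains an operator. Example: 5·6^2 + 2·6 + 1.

G_0=3  [base 2] 2 + 1  →[2↦3]→  3 + 1 = 4  −1 ⇒ G_1=3
G_1=3  [base 3] 3  →[3↦4]→  4 = 4  −1 ⇒ G_2=3
G_2=3  [base 4] 3  →[4↦5]→  3 = 3  −1 ⇒ G_3=2
G_3=2  [base 5] 2  →[5↦6]→  2 = 2  −1 ⇒ G_4=1
G_4=1  [base 6] 1  →[6↦7]→  1 = 1  −1 ⇒ G_5=0

1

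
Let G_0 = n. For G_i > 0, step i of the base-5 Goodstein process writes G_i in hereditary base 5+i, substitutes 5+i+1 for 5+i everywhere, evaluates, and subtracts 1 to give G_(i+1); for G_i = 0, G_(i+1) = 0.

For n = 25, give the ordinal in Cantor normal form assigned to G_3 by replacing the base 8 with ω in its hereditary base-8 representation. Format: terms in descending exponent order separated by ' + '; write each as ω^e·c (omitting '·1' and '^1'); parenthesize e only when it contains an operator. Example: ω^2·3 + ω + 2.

[0] 25 ≡ 5^2 (base 5). Lift 6: 36. −1: 35.
[1] 35 ≡ 5·6 + 5 (base 6). Lift 7: 40. −1: 39.
[2] 39 ≡ 5·7 + 4 (base 7). Lift 8: 44. −1: 43.

ω·5 + 3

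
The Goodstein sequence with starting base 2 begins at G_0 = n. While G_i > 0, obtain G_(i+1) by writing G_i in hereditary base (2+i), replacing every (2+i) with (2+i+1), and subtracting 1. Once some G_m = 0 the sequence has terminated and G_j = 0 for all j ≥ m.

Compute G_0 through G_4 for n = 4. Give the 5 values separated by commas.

4, 26, 41, 60, 83

step 0: 4 = 2^2; sub 3 for 2: 3^3; = 27; G_1 = 27−1 = 26
step 1: 26 = 2·3^2 + 2·3 + 2; sub 4 for 3: 2·4^2 + 2·4 + 2; = 42; G_2 = 42−1 = 41
step 2: 41 = 2·4^2 + 2·4 + 1; sub 5 for 4: 2·5^2 + 2·5 + 1; = 61; G_3 = 61−1 = 60
step 3: 60 = 2·5^2 + 2·5; sub 6 for 5: 2·6^2 + 2·6; = 84; G_4 = 84−1 = 83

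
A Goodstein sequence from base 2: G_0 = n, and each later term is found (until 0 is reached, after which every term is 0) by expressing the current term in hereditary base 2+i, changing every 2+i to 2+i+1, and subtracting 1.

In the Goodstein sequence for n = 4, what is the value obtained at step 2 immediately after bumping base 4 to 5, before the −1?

base 2: 4 = 2^2; at 3: 3^3 = 27; next = 26
base 3: 26 = 2·3^2 + 2·3 + 2; at 4: 2·4^2 + 2·4 + 2 = 42; next = 41
base 4: 41 = 2·4^2 + 2·4 + 1; at 5: 2·5^2 + 2·5 + 1 = 61; next = 60

61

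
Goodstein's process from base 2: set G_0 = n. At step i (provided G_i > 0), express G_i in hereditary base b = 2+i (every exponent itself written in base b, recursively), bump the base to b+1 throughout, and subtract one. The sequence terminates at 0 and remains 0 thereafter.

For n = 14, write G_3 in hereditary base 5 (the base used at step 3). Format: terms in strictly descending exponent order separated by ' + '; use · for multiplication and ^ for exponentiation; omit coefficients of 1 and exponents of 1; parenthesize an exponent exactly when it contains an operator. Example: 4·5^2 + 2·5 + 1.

5^(5 + 1) + 5^5

G_0=14  [base 2] 2^(2 + 1) + 2^2 + 2  →[2↦3]→  3^(3 + 1) + 3^3 + 3 = 111  −1 ⇒ G_1=110
G_1=110  [base 3] 3^(3 + 1) + 3^3 + 2  →[3↦4]→  4^(4 + 1) + 4^4 + 2 = 1282  −1 ⇒ G_2=1281
G_2=1281  [base 4] 4^(4 + 1) + 4^4 + 1  →[4↦5]→  5^(5 + 1) + 5^5 + 1 = 18751  −1 ⇒ G_3=18750
G_3=18750  [base 5] 5^(5 + 1) + 5^5  →[5↦6]→  6^(6 + 1) + 6^6 = 326592  −1 ⇒ G_4=326591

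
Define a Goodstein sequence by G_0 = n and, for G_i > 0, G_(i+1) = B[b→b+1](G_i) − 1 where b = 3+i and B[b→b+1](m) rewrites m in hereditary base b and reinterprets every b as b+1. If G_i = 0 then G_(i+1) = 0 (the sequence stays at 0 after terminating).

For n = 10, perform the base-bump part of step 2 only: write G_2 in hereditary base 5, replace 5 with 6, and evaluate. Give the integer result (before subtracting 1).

step 0: 10 = 3^2 + 1; sub 4 for 3: 4^2 + 1; = 17; G_1 = 17−1 = 16
step 1: 16 = 4^2; sub 5 for 4: 5^2; = 25; G_2 = 25−1 = 24

28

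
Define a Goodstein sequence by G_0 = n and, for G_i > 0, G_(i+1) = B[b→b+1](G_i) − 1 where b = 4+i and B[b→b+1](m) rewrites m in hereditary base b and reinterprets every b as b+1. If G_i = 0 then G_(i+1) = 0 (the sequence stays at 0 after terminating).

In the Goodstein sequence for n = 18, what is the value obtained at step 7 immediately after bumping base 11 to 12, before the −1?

74

step 0: 18 = 4^2 + 2; sub 5 for 4: 5^2 + 2; = 27; G_1 = 27−1 = 26
step 1: 26 = 5^2 + 1; sub 6 for 5: 6^2 + 1; = 37; G_2 = 37−1 = 36
step 2: 36 = 6^2; sub 7 for 6: 7^2; = 49; G_3 = 49−1 = 48
step 3: 48 = 6·7 + 6; sub 8 for 7: 6·8 + 6; = 54; G_4 = 54−1 = 53
step 4: 53 = 6·8 + 5; sub 9 for 8: 6·9 + 5; = 59; G_5 = 59−1 = 58
step 5: 58 = 6·9 + 4; sub 10 for 9: 6·10 + 4; = 64; G_6 = 64−1 = 63
step 6: 63 = 6·10 + 3; sub 11 for 10: 6·11 + 3; = 69; G_7 = 69−1 = 68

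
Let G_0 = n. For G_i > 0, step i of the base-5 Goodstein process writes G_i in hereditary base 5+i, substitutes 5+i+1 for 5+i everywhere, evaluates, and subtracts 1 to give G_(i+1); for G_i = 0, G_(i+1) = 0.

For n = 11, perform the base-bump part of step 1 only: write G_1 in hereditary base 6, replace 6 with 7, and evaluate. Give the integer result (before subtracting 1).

G_0 = 11. HB_5(11) = 2·5 + 1. Bump = 13. G_1 = 12.
G_1 = 12. HB_6(12) = 2·6. Bump = 14. G_2 = 13.

14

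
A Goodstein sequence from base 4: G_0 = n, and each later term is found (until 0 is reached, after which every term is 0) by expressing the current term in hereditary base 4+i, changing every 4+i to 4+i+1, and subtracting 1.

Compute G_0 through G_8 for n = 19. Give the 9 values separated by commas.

base 4: 19 = 4^2 + 3; at 5: 5^2 + 3 = 28; next = 27
base 5: 27 = 5^2 + 2; at 6: 6^2 + 2 = 38; next = 37
base 6: 37 = 6^2 + 1; at 7: 7^2 + 1 = 50; next = 49
base 7: 49 = 7^2; at 8: 8^2 = 64; next = 63
base 8: 63 = 7·8 + 7; at 9: 7·9 + 7 = 70; next = 69
base 9: 69 = 7·9 + 6; at 10: 7·10 + 6 = 76; next = 75
base 10: 75 = 7·10 + 5; at 11: 7·11 + 5 = 82; next = 81
base 11: 81 = 7·11 + 4; at 12: 7·12 + 4 = 88; next = 87

19, 27, 37, 49, 63, 69, 75, 81, 87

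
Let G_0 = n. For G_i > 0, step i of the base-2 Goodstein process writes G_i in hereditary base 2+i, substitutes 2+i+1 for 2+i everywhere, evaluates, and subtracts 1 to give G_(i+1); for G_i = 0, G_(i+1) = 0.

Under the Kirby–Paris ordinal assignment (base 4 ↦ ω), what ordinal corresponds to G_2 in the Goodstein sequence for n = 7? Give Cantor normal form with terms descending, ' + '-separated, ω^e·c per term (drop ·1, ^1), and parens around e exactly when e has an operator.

7 —HB2→ 2^2 + 2 + 1 —bump→ 3^3 + 3 + 1 = 31 —(−1)→ 30
30 —HB3→ 3^3 + 3 —bump→ 4^4 + 4 = 260 —(−1)→ 259
259 —HB4→ 4^4 + 3 —bump→ 5^5 + 3 = 3128 —(−1)→ 3127

ω^ω + 3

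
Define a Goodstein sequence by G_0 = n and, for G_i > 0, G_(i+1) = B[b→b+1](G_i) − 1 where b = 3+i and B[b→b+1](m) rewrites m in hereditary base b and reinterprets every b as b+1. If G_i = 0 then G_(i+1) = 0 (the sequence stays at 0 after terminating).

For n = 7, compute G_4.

(0) 7|_3 = 2·3 + 1 ↦ 2·4 + 1|_4 = 9 ⇒ 8
(1) 8|_4 = 2·4 ↦ 2·5|_5 = 10 ⇒ 9
(2) 9|_5 = 5 + 4 ↦ 6 + 4|_6 = 10 ⇒ 9
(3) 9|_6 = 6 + 3 ↦ 7 + 3|_7 = 10 ⇒ 9
(4) 9|_7 = 7 + 2 ↦ 8 + 2|_8 = 10 ⇒ 9

9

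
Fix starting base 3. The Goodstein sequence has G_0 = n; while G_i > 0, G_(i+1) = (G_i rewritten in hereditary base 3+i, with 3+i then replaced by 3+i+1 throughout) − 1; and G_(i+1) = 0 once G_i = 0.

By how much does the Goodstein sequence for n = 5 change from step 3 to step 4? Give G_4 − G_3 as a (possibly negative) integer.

-1

step 0: 5 = 3 + 2; sub 4 for 3: 4 + 2; = 6; G_1 = 6−1 = 5
step 1: 5 = 4 + 1; sub 5 for 4: 5 + 1; = 6; G_2 = 6−1 = 5
step 2: 5 = 5; sub 6 for 5: 6; = 6; G_3 = 6−1 = 5
step 3: 5 = 5; sub 7 for 6: 5; = 5; G_4 = 5−1 = 4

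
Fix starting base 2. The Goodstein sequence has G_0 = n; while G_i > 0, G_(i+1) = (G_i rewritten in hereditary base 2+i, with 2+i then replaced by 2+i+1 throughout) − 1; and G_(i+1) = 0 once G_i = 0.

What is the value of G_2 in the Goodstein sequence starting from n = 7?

G_0=7  [base 2] 2^2 + 2 + 1  →[2↦3]→  3^3 + 3 + 1 = 31  −1 ⇒ G_1=30
G_1=30  [base 3] 3^3 + 3  →[3↦4]→  4^4 + 4 = 260  −1 ⇒ G_2=259

259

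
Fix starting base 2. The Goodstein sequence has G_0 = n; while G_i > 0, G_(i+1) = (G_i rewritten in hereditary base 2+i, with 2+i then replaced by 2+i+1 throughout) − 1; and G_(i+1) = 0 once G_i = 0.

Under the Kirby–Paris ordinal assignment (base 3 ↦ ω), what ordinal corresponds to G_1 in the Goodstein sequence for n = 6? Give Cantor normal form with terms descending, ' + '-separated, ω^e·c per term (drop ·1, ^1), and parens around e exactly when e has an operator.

ω^ω + 2

(0) 6|_2 = 2^2 + 2 ↦ 3^3 + 3|_3 = 30 ⇒ 29
(1) 29|_3 = 3^3 + 2 ↦ 4^4 + 2|_4 = 258 ⇒ 257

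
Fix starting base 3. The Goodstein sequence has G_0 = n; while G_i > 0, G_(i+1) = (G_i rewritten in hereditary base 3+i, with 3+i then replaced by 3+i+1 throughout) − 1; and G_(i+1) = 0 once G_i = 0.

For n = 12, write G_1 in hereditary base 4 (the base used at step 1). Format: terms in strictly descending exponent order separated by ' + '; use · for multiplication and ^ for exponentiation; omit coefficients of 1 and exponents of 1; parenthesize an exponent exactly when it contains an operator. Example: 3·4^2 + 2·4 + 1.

i=0: 12 = 3^2 + 3 (b=3); 3→4: 4^2 + 4 = 20; 20−1 = 19
i=1: 19 = 4^2 + 3 (b=4); 4→5: 5^2 + 3 = 28; 28−1 = 27

4^2 + 3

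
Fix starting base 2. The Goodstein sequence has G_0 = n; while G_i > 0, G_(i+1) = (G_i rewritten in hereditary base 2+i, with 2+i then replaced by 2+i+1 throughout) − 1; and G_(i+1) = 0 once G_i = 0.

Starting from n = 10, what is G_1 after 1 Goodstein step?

[0] 10 ≡ 2^(2 + 1) + 2 (base 2). Lift 3: 84. −1: 83.
[1] 83 ≡ 3^(3 + 1) + 2 (base 3). Lift 4: 1026. −1: 1025.

83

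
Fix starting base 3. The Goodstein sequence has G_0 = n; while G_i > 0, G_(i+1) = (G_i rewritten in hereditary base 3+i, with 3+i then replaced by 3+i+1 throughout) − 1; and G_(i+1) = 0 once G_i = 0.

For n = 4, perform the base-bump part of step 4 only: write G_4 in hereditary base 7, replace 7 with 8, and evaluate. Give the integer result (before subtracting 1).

2

4 —HB3→ 3 + 1 —bump→ 4 + 1 = 5 —(−1)→ 4
4 —HB4→ 4 —bump→ 5 = 5 —(−1)→ 4
4 —HB5→ 4 —bump→ 4 = 4 —(−1)→ 3
3 —HB6→ 3 —bump→ 3 = 3 —(−1)→ 2
2 —HB7→ 2 —bump→ 2 = 2 —(−1)→ 1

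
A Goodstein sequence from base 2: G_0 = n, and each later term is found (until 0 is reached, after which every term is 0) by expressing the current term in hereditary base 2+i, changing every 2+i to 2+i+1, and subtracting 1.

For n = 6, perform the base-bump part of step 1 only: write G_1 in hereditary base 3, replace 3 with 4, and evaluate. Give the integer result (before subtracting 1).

(0) 6|_2 = 2^2 + 2 ↦ 3^3 + 3|_3 = 30 ⇒ 29
(1) 29|_3 = 3^3 + 2 ↦ 4^4 + 2|_4 = 258 ⇒ 257

258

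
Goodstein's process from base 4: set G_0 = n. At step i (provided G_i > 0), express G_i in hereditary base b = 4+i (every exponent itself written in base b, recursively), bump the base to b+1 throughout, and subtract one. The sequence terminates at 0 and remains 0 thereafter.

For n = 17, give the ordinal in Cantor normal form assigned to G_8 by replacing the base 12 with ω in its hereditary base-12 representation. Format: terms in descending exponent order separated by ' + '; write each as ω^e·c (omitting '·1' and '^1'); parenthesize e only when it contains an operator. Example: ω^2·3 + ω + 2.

ω·4 + 11

base 4: 17 = 4^2 + 1; at 5: 5^2 + 1 = 26; next = 25
base 5: 25 = 5^2; at 6: 6^2 = 36; next = 35
base 6: 35 = 5·6 + 5; at 7: 5·7 + 5 = 40; next = 39
base 7: 39 = 5·7 + 4; at 8: 5·8 + 4 = 44; next = 43
base 8: 43 = 5·8 + 3; at 9: 5·9 + 3 = 48; next = 47
base 9: 47 = 5·9 + 2; at 10: 5·10 + 2 = 52; next = 51
base 10: 51 = 5·10 + 1; at 11: 5·11 + 1 = 56; next = 55
base 11: 55 = 5·11; at 12: 5·12 = 60; next = 59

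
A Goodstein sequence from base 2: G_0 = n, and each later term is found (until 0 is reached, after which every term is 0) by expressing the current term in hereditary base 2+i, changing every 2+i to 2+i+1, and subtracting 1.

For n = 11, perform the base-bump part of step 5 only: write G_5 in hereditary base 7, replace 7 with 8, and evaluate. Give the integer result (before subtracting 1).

base 2: 11 = 2^(2 + 1) + 2 + 1; at 3: 3^(3 + 1) + 3 + 1 = 85; next = 84
base 3: 84 = 3^(3 + 1) + 3; at 4: 4^(4 + 1) + 4 = 1028; next = 1027
base 4: 1027 = 4^(4 + 1) + 3; at 5: 5^(5 + 1) + 3 = 15628; next = 15627
base 5: 15627 = 5^(5 + 1) + 2; at 6: 6^(6 + 1) + 2 = 279938; next = 279937
base 6: 279937 = 6^(6 + 1) + 1; at 7: 7^(7 + 1) + 1 = 5764802; next = 5764801

134217728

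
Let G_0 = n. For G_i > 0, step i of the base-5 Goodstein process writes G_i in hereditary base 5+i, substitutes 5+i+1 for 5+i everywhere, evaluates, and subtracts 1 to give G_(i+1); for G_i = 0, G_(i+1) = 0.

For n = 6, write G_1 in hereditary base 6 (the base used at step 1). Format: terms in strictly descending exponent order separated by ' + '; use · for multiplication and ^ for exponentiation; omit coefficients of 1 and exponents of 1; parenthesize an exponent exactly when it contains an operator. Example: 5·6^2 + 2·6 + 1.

6 —HB5→ 5 + 1 —bump→ 6 + 1 = 7 —(−1)→ 6
6 —HB6→ 6 —bump→ 7 = 7 —(−1)→ 6

6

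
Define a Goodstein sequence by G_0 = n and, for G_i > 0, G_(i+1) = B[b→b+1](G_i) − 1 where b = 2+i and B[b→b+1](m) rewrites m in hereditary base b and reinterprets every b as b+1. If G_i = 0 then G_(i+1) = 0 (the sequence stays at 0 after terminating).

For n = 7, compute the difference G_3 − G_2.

2868

base 2: 7 = 2^2 + 2 + 1; at 3: 3^3 + 3 + 1 = 31; next = 30
base 3: 30 = 3^3 + 3; at 4: 4^4 + 4 = 260; next = 259
base 4: 259 = 4^4 + 3; at 5: 5^5 + 3 = 3128; next = 3127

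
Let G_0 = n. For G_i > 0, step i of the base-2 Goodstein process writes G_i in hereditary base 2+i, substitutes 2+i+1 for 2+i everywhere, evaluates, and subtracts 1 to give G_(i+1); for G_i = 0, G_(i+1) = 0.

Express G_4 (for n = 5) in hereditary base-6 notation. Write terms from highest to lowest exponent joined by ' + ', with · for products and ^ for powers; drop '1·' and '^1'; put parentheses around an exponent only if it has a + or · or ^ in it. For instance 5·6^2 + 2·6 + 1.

step 0: 5 = 2^2 + 1; sub 3 for 2: 3^3 + 1; = 28; G_1 = 28−1 = 27
step 1: 27 = 3^3; sub 4 for 3: 4^4; = 256; G_2 = 256−1 = 255
step 2: 255 = 3·4^3 + 3·4^2 + 3·4 + 3; sub 5 for 4: 3·5^3 + 3·5^2 + 3·5 + 3; = 468; G_3 = 468−1 = 467
step 3: 467 = 3·5^3 + 3·5^2 + 3·5 + 2; sub 6 for 5: 3·6^3 + 3·6^2 + 3·6 + 2; = 776; G_4 = 776−1 = 775

3·6^3 + 3·6^2 + 3·6 + 1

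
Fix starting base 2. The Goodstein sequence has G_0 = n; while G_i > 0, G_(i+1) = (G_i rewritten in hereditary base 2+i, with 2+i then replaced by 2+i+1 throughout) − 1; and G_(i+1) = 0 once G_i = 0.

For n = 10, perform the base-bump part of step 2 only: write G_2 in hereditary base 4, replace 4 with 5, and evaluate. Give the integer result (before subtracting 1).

[0] 10 ≡ 2^(2 + 1) + 2 (base 2). Lift 3: 84. −1: 83.
[1] 83 ≡ 3^(3 + 1) + 2 (base 3). Lift 4: 1026. −1: 1025.
[2] 1025 ≡ 4^(4 + 1) + 1 (base 4). Lift 5: 15626. −1: 15625.

15626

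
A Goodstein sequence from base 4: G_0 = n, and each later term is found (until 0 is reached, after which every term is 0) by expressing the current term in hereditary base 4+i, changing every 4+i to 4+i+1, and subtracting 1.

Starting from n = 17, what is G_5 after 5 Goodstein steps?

47

G_0=17  [base 4] 4^2 + 1  →[4↦5]→  5^2 + 1 = 26  −1 ⇒ G_1=25
G_1=25  [base 5] 5^2  →[5↦6]→  6^2 = 36  −1 ⇒ G_2=35
G_2=35  [base 6] 5·6 + 5  →[6↦7]→  5·7 + 5 = 40  −1 ⇒ G_3=39
G_3=39  [base 7] 5·7 + 4  →[7↦8]→  5·8 + 4 = 44  −1 ⇒ G_4=43
G_4=43  [base 8] 5·8 + 3  →[8↦9]→  5·9 + 3 = 48  −1 ⇒ G_5=47
G_5=47  [base 9] 5·9 + 2  →[9↦10]→  5·10 + 2 = 52  −1 ⇒ G_6=51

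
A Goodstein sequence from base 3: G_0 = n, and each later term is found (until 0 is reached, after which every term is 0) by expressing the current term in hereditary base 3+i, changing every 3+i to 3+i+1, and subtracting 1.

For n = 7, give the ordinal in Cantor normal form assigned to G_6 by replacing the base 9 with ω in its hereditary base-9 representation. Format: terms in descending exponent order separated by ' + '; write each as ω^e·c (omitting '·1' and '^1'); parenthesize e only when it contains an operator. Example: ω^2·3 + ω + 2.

[0] 7 ≡ 2·3 + 1 (base 3). Lift 4: 9. −1: 8.
[1] 8 ≡ 2·4 (base 4). Lift 5: 10. −1: 9.
[2] 9 ≡ 5 + 4 (base 5). Lift 6: 10. −1: 9.
[3] 9 ≡ 6 + 3 (base 6). Lift 7: 10. −1: 9.
[4] 9 ≡ 7 + 2 (base 7). Lift 8: 10. −1: 9.
[5] 9 ≡ 8 + 1 (base 8). Lift 9: 10. −1: 9.
[6] 9 ≡ 9 (base 9). Lift 10: 10. −1: 9.

ω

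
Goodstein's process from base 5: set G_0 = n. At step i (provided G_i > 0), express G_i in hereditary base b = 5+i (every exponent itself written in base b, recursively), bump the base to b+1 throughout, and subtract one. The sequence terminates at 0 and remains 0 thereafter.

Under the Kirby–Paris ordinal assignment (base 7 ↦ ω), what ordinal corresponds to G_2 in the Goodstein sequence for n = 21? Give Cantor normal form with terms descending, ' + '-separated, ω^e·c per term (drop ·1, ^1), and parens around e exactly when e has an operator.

step 0: 21 = 4·5 + 1; sub 6 for 5: 4·6 + 1; = 25; G_1 = 25−1 = 24
step 1: 24 = 4·6; sub 7 for 6: 4·7; = 28; G_2 = 28−1 = 27

ω·3 + 6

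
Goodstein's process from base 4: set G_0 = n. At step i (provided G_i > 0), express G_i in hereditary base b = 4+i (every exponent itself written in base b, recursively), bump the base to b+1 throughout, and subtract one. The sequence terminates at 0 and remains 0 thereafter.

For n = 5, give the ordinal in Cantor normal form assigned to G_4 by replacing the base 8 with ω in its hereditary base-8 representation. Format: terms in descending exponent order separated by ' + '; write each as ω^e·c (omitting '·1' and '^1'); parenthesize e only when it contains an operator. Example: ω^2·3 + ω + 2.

5 —HB4→ 4 + 1 —bump→ 5 + 1 = 6 —(−1)→ 5
5 —HB5→ 5 —bump→ 6 = 6 —(−1)→ 5
5 —HB6→ 5 —bump→ 5 = 5 —(−1)→ 4
4 —HB7→ 4 —bump→ 4 = 4 —(−1)→ 3
3 —HB8→ 3 —bump→ 3 = 3 —(−1)→ 2

3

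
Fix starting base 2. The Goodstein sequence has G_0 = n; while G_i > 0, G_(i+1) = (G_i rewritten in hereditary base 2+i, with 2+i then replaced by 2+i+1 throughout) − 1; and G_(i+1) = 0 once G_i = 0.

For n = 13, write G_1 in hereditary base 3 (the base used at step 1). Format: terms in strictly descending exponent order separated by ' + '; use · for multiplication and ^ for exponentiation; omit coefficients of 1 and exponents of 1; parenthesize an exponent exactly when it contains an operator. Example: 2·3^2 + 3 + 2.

base 2: 13 = 2^(2 + 1) + 2^2 + 1; at 3: 3^(3 + 1) + 3^3 + 1 = 109; next = 108
base 3: 108 = 3^(3 + 1) + 3^3; at 4: 4^(4 + 1) + 4^4 = 1280; next = 1279

3^(3 + 1) + 3^3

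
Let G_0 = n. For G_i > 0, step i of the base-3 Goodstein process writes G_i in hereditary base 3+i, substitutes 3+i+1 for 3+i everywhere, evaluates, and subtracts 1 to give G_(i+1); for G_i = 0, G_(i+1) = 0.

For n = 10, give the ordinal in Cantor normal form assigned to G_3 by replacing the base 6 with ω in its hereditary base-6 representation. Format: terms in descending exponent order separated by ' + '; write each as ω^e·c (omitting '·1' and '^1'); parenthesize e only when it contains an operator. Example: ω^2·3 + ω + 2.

ω·4 + 3

G_0=10  [base 3] 3^2 + 1  →[3↦4]→  4^2 + 1 = 17  −1 ⇒ G_1=16
G_1=16  [base 4] 4^2  →[4↦5]→  5^2 = 25  −1 ⇒ G_2=24
G_2=24  [base 5] 4·5 + 4  →[5↦6]→  4·6 + 4 = 28  −1 ⇒ G_3=27
G_3=27  [base 6] 4·6 + 3  →[6↦7]→  4·7 + 3 = 31  −1 ⇒ G_4=30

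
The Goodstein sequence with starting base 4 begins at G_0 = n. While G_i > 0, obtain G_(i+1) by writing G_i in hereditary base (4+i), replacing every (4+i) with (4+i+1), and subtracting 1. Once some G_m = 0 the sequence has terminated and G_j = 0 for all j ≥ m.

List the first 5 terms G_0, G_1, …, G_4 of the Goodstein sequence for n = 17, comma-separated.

17, 25, 35, 39, 43

(0) 17|_4 = 4^2 + 1 ↦ 5^2 + 1|_5 = 26 ⇒ 25
(1) 25|_5 = 5^2 ↦ 6^2|_6 = 36 ⇒ 35
(2) 35|_6 = 5·6 + 5 ↦ 5·7 + 5|_7 = 40 ⇒ 39
(3) 39|_7 = 5·7 + 4 ↦ 5·8 + 4|_8 = 44 ⇒ 43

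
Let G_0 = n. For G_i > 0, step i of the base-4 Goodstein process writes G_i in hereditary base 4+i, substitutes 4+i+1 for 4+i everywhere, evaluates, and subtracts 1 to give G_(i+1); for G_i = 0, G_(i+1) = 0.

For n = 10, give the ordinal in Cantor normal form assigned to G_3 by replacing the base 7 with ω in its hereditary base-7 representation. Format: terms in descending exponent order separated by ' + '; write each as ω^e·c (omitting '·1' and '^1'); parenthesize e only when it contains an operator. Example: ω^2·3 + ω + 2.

ω + 6

(0) 10|_4 = 2·4 + 2 ↦ 2·5 + 2|_5 = 12 ⇒ 11
(1) 11|_5 = 2·5 + 1 ↦ 2·6 + 1|_6 = 13 ⇒ 12
(2) 12|_6 = 2·6 ↦ 2·7|_7 = 14 ⇒ 13
(3) 13|_7 = 7 + 6 ↦ 8 + 6|_8 = 14 ⇒ 13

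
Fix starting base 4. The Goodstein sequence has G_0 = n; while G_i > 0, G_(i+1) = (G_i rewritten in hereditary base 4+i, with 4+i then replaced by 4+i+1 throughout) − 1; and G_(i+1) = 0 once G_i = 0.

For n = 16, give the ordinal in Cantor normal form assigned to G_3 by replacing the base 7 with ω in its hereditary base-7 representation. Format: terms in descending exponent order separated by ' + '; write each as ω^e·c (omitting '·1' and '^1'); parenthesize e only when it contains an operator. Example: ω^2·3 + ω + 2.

G_0 = 16. HB_4(16) = 4^2. Bump = 25. G_1 = 24.
G_1 = 24. HB_5(24) = 4·5 + 4. Bump = 28. G_2 = 27.
G_2 = 27. HB_6(27) = 4·6 + 3. Bump = 31. G_3 = 30.

ω·4 + 2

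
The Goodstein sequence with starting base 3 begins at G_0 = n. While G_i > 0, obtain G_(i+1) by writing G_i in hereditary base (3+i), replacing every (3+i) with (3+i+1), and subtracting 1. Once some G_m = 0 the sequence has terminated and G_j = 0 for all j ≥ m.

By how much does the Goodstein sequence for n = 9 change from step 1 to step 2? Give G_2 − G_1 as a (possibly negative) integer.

base 3: 9 = 3^2; at 4: 4^2 = 16; next = 15
base 4: 15 = 3·4 + 3; at 5: 3·5 + 3 = 18; next = 17

2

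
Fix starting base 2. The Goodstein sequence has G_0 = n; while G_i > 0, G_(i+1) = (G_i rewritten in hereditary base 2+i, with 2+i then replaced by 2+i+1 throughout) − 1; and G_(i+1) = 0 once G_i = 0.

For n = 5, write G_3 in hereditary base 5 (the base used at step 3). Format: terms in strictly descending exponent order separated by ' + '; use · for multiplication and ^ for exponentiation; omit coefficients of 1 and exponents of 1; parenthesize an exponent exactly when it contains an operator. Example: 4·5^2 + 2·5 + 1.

[0] 5 ≡ 2^2 + 1 (base 2). Lift 3: 28. −1: 27.
[1] 27 ≡ 3^3 (base 3). Lift 4: 256. −1: 255.
[2] 255 ≡ 3·4^3 + 3·4^2 + 3·4 + 3 (base 4). Lift 5: 468. −1: 467.

3·5^3 + 3·5^2 + 3·5 + 2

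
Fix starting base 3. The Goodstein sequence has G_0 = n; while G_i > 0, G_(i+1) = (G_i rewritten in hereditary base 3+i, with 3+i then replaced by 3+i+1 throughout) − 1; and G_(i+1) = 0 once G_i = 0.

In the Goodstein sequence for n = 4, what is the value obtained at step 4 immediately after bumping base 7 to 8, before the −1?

G_0=4  [base 3] 3 + 1  →[3↦4]→  4 + 1 = 5  −1 ⇒ G_1=4
G_1=4  [base 4] 4  →[4↦5]→  5 = 5  −1 ⇒ G_2=4
G_2=4  [base 5] 4  →[5↦6]→  4 = 4  −1 ⇒ G_3=3
G_3=3  [base 6] 3  →[6↦7]→  3 = 3  −1 ⇒ G_4=2

2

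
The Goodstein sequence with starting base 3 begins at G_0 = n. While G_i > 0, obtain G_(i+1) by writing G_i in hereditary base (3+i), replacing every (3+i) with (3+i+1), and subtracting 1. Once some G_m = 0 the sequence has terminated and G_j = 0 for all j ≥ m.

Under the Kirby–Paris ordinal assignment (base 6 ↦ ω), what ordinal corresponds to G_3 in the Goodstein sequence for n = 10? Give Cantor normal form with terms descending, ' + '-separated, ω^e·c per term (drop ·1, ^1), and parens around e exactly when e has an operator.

G_0 = 10. HB_3(10) = 3^2 + 1. Bump = 17. G_1 = 16.
G_1 = 16. HB_4(16) = 4^2. Bump = 25. G_2 = 24.
G_2 = 24. HB_5(24) = 4·5 + 4. Bump = 28. G_3 = 27.
G_3 = 27. HB_6(27) = 4·6 + 3. Bump = 31. G_4 = 30.

ω·4 + 3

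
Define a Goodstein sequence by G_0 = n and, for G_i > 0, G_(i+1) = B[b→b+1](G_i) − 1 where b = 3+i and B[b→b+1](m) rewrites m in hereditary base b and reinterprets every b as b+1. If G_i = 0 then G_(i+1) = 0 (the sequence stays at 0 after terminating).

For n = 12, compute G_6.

69

G_0 = 12. HB_3(12) = 3^2 + 3. Bump = 20. G_1 = 19.
G_1 = 19. HB_4(19) = 4^2 + 3. Bump = 28. G_2 = 27.
G_2 = 27. HB_5(27) = 5^2 + 2. Bump = 38. G_3 = 37.
G_3 = 37. HB_6(37) = 6^2 + 1. Bump = 50. G_4 = 49.
G_4 = 49. HB_7(49) = 7^2. Bump = 64. G_5 = 63.
G_5 = 63. HB_8(63) = 7·8 + 7. Bump = 70. G_6 = 69.
G_6 = 69. HB_9(69) = 7·9 + 6. Bump = 76. G_7 = 75.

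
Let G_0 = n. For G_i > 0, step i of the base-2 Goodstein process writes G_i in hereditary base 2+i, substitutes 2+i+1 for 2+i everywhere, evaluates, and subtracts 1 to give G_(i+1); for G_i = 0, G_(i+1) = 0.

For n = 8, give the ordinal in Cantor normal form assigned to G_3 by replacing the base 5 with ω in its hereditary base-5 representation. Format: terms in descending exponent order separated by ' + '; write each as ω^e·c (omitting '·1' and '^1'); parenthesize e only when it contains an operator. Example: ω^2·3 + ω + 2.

G_0=8  [base 2] 2^(2 + 1)  →[2↦3]→  3^(3 + 1) = 81  −1 ⇒ G_1=80
G_1=80  [base 3] 2·3^3 + 2·3^2 + 2·3 + 2  →[3↦4]→  2·4^4 + 2·4^2 + 2·4 + 2 = 554  −1 ⇒ G_2=553
G_2=553  [base 4] 2·4^4 + 2·4^2 + 2·4 + 1  →[4↦5]→  2·5^5 + 2·5^2 + 2·5 + 1 = 6311  −1 ⇒ G_3=6310

ω^ω·2 + ω^2·2 + ω·2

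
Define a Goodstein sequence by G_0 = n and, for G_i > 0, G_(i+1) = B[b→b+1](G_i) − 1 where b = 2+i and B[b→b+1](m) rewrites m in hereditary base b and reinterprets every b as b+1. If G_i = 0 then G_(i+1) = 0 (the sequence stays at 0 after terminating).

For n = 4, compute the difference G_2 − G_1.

step 0: 4 = 2^2; sub 3 for 2: 3^3; = 27; G_1 = 27−1 = 26
step 1: 26 = 2·3^2 + 2·3 + 2; sub 4 for 3: 2·4^2 + 2·4 + 2; = 42; G_2 = 42−1 = 41

15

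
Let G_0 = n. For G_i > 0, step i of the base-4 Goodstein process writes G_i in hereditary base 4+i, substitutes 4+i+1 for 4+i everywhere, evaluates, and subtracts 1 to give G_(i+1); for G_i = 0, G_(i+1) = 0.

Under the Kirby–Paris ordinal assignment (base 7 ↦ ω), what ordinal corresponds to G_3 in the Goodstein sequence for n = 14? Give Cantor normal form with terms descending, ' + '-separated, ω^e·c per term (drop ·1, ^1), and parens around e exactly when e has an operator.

ω·2 + 6

14 —HB4→ 3·4 + 2 —bump→ 3·5 + 2 = 17 —(−1)→ 16
16 —HB5→ 3·5 + 1 —bump→ 3·6 + 1 = 19 —(−1)→ 18
18 —HB6→ 3·6 —bump→ 3·7 = 21 —(−1)→ 20
20 —HB7→ 2·7 + 6 —bump→ 2·8 + 6 = 22 —(−1)→ 21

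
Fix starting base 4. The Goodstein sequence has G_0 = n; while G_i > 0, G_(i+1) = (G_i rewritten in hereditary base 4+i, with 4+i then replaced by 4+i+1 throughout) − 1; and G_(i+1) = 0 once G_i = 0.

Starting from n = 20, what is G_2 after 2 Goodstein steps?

G_0=20  [base 4] 4^2 + 4  →[4↦5]→  5^2 + 5 = 30  −1 ⇒ G_1=29
G_1=29  [base 5] 5^2 + 4  →[5↦6]→  6^2 + 4 = 40  −1 ⇒ G_2=39
G_2=39  [base 6] 6^2 + 3  →[6↦7]→  7^2 + 3 = 52  −1 ⇒ G_3=51

39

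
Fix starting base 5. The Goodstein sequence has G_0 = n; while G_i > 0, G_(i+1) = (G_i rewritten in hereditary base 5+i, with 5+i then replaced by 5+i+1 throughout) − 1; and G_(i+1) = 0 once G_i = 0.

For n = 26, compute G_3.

G_0=26  [base 5] 5^2 + 1  →[5↦6]→  6^2 + 1 = 37  −1 ⇒ G_1=36
G_1=36  [base 6] 6^2  →[6↦7]→  7^2 = 49  −1 ⇒ G_2=48
G_2=48  [base 7] 6·7 + 6  →[7↦8]→  6·8 + 6 = 54  −1 ⇒ G_3=53
G_3=53  [base 8] 6·8 + 5  →[8↦9]→  6·9 + 5 = 59  −1 ⇒ G_4=58

53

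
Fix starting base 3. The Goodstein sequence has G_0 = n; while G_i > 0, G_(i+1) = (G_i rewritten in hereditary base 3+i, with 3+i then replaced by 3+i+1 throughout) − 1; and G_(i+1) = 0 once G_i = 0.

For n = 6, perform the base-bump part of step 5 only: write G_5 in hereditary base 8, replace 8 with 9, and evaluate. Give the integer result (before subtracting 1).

6 —HB3→ 2·3 —bump→ 2·4 = 8 —(−1)→ 7
7 —HB4→ 4 + 3 —bump→ 5 + 3 = 8 —(−1)→ 7
7 —HB5→ 5 + 2 —bump→ 6 + 2 = 8 —(−1)→ 7
7 —HB6→ 6 + 1 —bump→ 7 + 1 = 8 —(−1)→ 7
7 —HB7→ 7 —bump→ 8 = 8 —(−1)→ 7
7 —HB8→ 7 —bump→ 7 = 7 —(−1)→ 6

7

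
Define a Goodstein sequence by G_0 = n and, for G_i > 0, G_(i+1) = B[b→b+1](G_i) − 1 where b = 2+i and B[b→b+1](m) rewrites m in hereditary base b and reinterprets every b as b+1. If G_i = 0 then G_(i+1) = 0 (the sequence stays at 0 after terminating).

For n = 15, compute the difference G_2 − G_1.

15 —HB2→ 2^(2 + 1) + 2^2 + 2 + 1 —bump→ 3^(3 + 1) + 3^3 + 3 + 1 = 112 —(−1)→ 111
111 —HB3→ 3^(3 + 1) + 3^3 + 3 —bump→ 4^(4 + 1) + 4^4 + 4 = 1284 —(−1)→ 1283

1172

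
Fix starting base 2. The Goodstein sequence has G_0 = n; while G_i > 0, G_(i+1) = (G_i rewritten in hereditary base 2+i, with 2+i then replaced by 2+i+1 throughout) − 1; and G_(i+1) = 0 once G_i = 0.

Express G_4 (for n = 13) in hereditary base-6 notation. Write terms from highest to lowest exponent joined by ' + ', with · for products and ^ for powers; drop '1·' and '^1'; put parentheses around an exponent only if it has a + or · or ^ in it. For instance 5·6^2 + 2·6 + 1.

[0] 13 ≡ 2^(2 + 1) + 2^2 + 1 (base 2). Lift 3: 109. −1: 108.
[1] 108 ≡ 3^(3 + 1) + 3^3 (base 3). Lift 4: 1280. −1: 1279.
[2] 1279 ≡ 4^(4 + 1) + 3·4^3 + 3·4^2 + 3·4 + 3 (base 4). Lift 5: 16093. −1: 16092.
[3] 16092 ≡ 5^(5 + 1) + 3·5^3 + 3·5^2 + 3·5 + 2 (base 5). Lift 6: 280712. −1: 280711.

6^(6 + 1) + 3·6^3 + 3·6^2 + 3·6 + 1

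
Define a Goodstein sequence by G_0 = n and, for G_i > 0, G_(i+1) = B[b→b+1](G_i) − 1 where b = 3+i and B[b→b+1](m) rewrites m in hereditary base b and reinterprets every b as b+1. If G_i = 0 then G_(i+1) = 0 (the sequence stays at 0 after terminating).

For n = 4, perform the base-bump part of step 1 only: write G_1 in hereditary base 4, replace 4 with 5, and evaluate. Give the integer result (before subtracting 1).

G_0=4  [base 3] 3 + 1  →[3↦4]→  4 + 1 = 5  −1 ⇒ G_1=4
G_1=4  [base 4] 4  →[4↦5]→  5 = 5  −1 ⇒ G_2=4

5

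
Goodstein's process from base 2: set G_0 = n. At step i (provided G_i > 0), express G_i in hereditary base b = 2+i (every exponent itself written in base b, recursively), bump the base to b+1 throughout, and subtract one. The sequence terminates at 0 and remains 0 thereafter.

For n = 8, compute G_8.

20000000211

base 2: 8 = 2^(2 + 1); at 3: 3^(3 + 1) = 81; next = 80
base 3: 80 = 2·3^3 + 2·3^2 + 2·3 + 2; at 4: 2·4^4 + 2·4^2 + 2·4 + 2 = 554; next = 553
base 4: 553 = 2·4^4 + 2·4^2 + 2·4 + 1; at 5: 2·5^5 + 2·5^2 + 2·5 + 1 = 6311; next = 6310
base 5: 6310 = 2·5^5 + 2·5^2 + 2·5; at 6: 2·6^6 + 2·6^2 + 2·6 = 93396; next = 93395
base 6: 93395 = 2·6^6 + 2·6^2 + 6 + 5; at 7: 2·7^7 + 2·7^2 + 7 + 5 = 1647196; next = 1647195
base 7: 1647195 = 2·7^7 + 2·7^2 + 7 + 4; at 8: 2·8^8 + 2·8^2 + 8 + 4 = 33554572; next = 33554571
base 8: 33554571 = 2·8^8 + 2·8^2 + 8 + 3; at 9: 2·9^9 + 2·9^2 + 9 + 3 = 774841152; next = 774841151
base 9: 774841151 = 2·9^9 + 2·9^2 + 9 + 2; at 10: 2·10^10 + 2·10^2 + 10 + 2 = 20000000212; next = 20000000211
base 10: 20000000211 = 2·10^10 + 2·10^2 + 10 + 1; at 11: 2·11^11 + 2·11^2 + 11 + 1 = 570623341476; next = 570623341475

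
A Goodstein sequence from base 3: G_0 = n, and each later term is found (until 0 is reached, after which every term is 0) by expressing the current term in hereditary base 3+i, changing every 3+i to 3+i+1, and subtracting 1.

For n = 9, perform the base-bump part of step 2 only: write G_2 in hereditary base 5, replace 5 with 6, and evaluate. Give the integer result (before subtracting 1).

20

9 —HB3→ 3^2 —bump→ 4^2 = 16 —(−1)→ 15
15 —HB4→ 3·4 + 3 —bump→ 3·5 + 3 = 18 —(−1)→ 17
17 —HB5→ 3·5 + 2 —bump→ 3·6 + 2 = 20 —(−1)→ 19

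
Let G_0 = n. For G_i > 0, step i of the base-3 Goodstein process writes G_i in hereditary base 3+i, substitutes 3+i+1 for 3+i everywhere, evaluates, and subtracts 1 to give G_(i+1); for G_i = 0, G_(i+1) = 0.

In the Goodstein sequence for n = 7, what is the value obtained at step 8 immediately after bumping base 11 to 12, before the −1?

8

[0] 7 ≡ 2·3 + 1 (base 3). Lift 4: 9. −1: 8.
[1] 8 ≡ 2·4 (base 4). Lift 5: 10. −1: 9.
[2] 9 ≡ 5 + 4 (base 5). Lift 6: 10. −1: 9.
[3] 9 ≡ 6 + 3 (base 6). Lift 7: 10. −1: 9.
[4] 9 ≡ 7 + 2 (base 7). Lift 8: 10. −1: 9.
[5] 9 ≡ 8 + 1 (base 8). Lift 9: 10. −1: 9.
[6] 9 ≡ 9 (base 9). Lift 10: 10. −1: 9.
[7] 9 ≡ 9 (base 10). Lift 11: 9. −1: 8.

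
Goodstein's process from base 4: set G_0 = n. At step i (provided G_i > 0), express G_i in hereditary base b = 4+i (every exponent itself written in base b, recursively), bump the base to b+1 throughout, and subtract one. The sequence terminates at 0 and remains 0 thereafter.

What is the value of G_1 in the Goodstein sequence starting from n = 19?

27

(0) 19|_4 = 4^2 + 3 ↦ 5^2 + 3|_5 = 28 ⇒ 27
(1) 27|_5 = 5^2 + 2 ↦ 6^2 + 2|_6 = 38 ⇒ 37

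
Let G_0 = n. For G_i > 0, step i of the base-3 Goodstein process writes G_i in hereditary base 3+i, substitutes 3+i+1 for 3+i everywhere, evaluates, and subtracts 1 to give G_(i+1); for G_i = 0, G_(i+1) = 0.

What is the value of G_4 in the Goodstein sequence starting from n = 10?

(0) 10|_3 = 3^2 + 1 ↦ 4^2 + 1|_4 = 17 ⇒ 16
(1) 16|_4 = 4^2 ↦ 5^2|_5 = 25 ⇒ 24
(2) 24|_5 = 4·5 + 4 ↦ 4·6 + 4|_6 = 28 ⇒ 27
(3) 27|_6 = 4·6 + 3 ↦ 4·7 + 3|_7 = 31 ⇒ 30
(4) 30|_7 = 4·7 + 2 ↦ 4·8 + 2|_8 = 34 ⇒ 33

30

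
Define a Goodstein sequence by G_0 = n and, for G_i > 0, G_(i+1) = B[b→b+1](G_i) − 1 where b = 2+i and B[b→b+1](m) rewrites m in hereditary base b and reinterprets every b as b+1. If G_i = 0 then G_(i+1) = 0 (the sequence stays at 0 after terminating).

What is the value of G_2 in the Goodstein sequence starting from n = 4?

41

step 0: 4 = 2^2; sub 3 for 2: 3^3; = 27; G_1 = 27−1 = 26
step 1: 26 = 2·3^2 + 2·3 + 2; sub 4 for 3: 2·4^2 + 2·4 + 2; = 42; G_2 = 42−1 = 41
step 2: 41 = 2·4^2 + 2·4 + 1; sub 5 for 4: 2·5^2 + 2·5 + 1; = 61; G_3 = 61−1 = 60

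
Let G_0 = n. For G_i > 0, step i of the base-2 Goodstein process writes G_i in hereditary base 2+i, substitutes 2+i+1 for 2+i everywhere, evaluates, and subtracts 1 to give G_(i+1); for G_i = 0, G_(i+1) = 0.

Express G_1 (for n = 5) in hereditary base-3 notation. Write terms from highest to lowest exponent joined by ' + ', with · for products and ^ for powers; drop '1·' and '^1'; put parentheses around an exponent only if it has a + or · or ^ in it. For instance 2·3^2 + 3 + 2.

3^3

[0] 5 ≡ 2^2 + 1 (base 2). Lift 3: 28. −1: 27.
[1] 27 ≡ 3^3 (base 3). Lift 4: 256. −1: 255.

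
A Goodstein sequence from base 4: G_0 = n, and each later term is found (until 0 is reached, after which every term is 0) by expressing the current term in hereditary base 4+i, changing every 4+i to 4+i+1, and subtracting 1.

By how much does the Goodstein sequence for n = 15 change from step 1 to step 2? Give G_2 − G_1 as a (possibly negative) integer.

2

base 4: 15 = 3·4 + 3; at 5: 3·5 + 3 = 18; next = 17
base 5: 17 = 3·5 + 2; at 6: 3·6 + 2 = 20; next = 19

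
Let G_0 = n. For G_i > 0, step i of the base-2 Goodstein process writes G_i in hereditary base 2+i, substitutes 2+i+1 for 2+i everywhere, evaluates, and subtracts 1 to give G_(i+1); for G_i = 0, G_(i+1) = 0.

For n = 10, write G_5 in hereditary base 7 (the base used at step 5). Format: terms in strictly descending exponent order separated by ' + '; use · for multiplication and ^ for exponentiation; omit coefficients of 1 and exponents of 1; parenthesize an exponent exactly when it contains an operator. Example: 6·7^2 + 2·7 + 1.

[0] 10 ≡ 2^(2 + 1) + 2 (base 2). Lift 3: 84. −1: 83.
[1] 83 ≡ 3^(3 + 1) + 2 (base 3). Lift 4: 1026. −1: 1025.
[2] 1025 ≡ 4^(4 + 1) + 1 (base 4). Lift 5: 15626. −1: 15625.
[3] 15625 ≡ 5^(5 + 1) (base 5). Lift 6: 279936. −1: 279935.
[4] 279935 ≡ 5·6^6 + 5·6^5 + 5·6^4 + 5·6^3 + 5·6^2 + 5·6 + 5 (base 6). Lift 7: 4215755. −1: 4215754.
[5] 4215754 ≡ 5·7^7 + 5·7^5 + 5·7^4 + 5·7^3 + 5·7^2 + 5·7 + 4 (base 7). Lift 8: 84073324. −1: 84073323.

5·7^7 + 5·7^5 + 5·7^4 + 5·7^3 + 5·7^2 + 5·7 + 4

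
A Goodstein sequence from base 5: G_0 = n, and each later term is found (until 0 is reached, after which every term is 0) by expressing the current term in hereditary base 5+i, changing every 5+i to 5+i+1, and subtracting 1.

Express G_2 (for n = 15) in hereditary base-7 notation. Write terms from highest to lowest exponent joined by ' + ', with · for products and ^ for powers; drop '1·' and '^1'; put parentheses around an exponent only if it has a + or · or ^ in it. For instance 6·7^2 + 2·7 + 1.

2·7 + 4

step 0: 15 = 3·5; sub 6 for 5: 3·6; = 18; G_1 = 18−1 = 17
step 1: 17 = 2·6 + 5; sub 7 for 6: 2·7 + 5; = 19; G_2 = 19−1 = 18
step 2: 18 = 2·7 + 4; sub 8 for 7: 2·8 + 4; = 20; G_3 = 20−1 = 19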